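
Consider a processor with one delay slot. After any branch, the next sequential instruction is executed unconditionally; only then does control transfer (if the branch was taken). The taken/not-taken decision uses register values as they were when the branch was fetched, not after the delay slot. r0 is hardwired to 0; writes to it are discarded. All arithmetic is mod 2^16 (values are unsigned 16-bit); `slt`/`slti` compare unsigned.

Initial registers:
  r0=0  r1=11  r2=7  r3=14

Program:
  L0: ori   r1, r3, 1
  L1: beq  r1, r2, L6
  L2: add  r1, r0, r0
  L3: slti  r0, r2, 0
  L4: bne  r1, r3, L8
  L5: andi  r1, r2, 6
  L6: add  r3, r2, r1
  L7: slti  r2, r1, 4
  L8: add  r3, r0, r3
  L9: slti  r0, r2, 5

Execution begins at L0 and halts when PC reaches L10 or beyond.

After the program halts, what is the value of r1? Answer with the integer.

6

PC=0  ori   r1, r3, 1        | r0=0 r1=15 r2=7 r3=14
PC=1  beq  r1, r2, L6        | r0=0 r1=15 r2=7 r3=14  [not taken]
PC=2  add  r1, r0, r0        | r0=0 r1=0 r2=7 r3=14
PC=3  slti  r0, r2, 0        | r0=0 r1=0 r2=7 r3=14
PC=4  bne  r1, r3, L8        | r0=0 r1=0 r2=7 r3=14  [TAKEN]
PC=5  andi  r1, r2, 6        | r0=0 r1=6 r2=7 r3=14
PC=8  add  r3, r0, r3        | r0=0 r1=6 r2=7 r3=14
PC=9  slti  r0, r2, 5        | r0=0 r1=6 r2=7 r3=14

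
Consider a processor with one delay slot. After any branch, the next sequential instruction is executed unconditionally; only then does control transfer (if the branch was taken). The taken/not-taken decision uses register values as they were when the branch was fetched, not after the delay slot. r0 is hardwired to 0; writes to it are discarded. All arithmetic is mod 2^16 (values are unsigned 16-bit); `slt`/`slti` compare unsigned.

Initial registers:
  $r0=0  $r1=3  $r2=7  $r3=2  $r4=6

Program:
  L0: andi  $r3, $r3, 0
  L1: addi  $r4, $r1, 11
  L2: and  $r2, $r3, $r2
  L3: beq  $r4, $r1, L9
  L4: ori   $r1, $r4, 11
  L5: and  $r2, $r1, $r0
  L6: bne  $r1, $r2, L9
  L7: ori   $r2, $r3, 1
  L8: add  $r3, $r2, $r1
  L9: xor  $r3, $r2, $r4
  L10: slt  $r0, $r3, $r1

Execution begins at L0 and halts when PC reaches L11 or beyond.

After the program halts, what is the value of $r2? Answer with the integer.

1

#0 andi  $r3, $r3, 0 ; 0/3/7/0/6
#1 addi  $r4, $r1, 11 ; 0/3/7/0/14
#2 and  $r2, $r3, $r2 ; 0/3/0/0/14
#3 beq  $r4, $r1, L9 ; 0/3/0/0/14 ; →fallthru
#4 ori   $r1, $r4, 11 ; 0/15/0/0/14
#5 and  $r2, $r1, $r0 ; 0/15/0/0/14
#6 bne  $r1, $r2, L9 ; 0/15/0/0/14 ; →target
#7 ori   $r2, $r3, 1 ; 0/15/1/0/14
#9 xor  $r3, $r2, $r4 ; 0/15/1/15/14
#10 slt  $r0, $r3, $r1 ; 0/15/1/15/14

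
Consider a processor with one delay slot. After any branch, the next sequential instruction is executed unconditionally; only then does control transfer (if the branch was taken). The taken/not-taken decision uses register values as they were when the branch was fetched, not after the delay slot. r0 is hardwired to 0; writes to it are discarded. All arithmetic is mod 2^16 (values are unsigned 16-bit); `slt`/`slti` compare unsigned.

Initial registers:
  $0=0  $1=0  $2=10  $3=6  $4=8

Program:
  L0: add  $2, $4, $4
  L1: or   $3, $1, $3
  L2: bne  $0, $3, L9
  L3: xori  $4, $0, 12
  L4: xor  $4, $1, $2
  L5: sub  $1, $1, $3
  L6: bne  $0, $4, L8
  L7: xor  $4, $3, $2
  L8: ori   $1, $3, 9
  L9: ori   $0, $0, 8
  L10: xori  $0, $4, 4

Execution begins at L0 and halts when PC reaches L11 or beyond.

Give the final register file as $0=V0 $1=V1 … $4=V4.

#0 add  $2, $4, $4 ; 0/0/16/6/8
#1 or   $3, $1, $3 ; 0/0/16/6/8
#2 bne  $0, $3, L9 ; 0/0/16/6/8 ; →target
#3 xori  $4, $0, 12 ; 0/0/16/6/12
#9 ori   $0, $0, 8 ; 0/0/16/6/12
#10 xori  $0, $4, 4 ; 0/0/16/6/12

$0=0 $1=0 $2=16 $3=6 $4=12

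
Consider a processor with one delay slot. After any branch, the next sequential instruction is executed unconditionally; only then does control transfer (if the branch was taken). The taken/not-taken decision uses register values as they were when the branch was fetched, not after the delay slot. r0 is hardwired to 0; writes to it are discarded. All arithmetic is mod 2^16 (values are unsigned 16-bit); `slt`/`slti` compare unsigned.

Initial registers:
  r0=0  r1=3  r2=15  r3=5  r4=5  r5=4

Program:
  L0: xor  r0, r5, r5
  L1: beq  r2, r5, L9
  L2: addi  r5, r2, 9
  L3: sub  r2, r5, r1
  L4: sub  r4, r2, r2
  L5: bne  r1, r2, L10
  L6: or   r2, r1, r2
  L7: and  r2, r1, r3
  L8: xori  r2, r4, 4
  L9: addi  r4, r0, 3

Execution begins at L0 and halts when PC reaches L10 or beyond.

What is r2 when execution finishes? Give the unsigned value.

  step pc=0: xor  r0, r5, r5  regs=(0,3,15,5,5,4)
  step pc=1: beq  r2, r5, L9  cond=F  regs=(0,3,15,5,5,4)
  step pc=2: addi  r5, r2, 9  regs=(0,3,15,5,5,24)
  step pc=3: sub  r2, r5, r1  regs=(0,3,21,5,5,24)
  step pc=4: sub  r4, r2, r2  regs=(0,3,21,5,0,24)
  step pc=5: bne  r1, r2, L10  cond=T  regs=(0,3,21,5,0,24)
  step pc=6: or   r2, r1, r2  regs=(0,3,23,5,0,24)

23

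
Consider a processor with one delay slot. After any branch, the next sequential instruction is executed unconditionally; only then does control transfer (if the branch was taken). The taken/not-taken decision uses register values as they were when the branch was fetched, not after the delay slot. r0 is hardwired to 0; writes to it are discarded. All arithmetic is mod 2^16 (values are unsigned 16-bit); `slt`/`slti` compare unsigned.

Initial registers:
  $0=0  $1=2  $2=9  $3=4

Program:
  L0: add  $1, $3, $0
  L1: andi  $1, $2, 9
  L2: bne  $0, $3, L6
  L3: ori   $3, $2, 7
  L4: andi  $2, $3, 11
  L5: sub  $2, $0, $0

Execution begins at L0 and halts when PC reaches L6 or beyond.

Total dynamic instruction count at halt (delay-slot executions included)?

4

  step pc=0: add  $1, $3, $0  regs=(0,4,9,4)
  step pc=1: andi  $1, $2, 9  regs=(0,9,9,4)
  step pc=2: bne  $0, $3, L6  cond=T  regs=(0,9,9,4)
  step pc=3: ori   $3, $2, 7  regs=(0,9,9,15)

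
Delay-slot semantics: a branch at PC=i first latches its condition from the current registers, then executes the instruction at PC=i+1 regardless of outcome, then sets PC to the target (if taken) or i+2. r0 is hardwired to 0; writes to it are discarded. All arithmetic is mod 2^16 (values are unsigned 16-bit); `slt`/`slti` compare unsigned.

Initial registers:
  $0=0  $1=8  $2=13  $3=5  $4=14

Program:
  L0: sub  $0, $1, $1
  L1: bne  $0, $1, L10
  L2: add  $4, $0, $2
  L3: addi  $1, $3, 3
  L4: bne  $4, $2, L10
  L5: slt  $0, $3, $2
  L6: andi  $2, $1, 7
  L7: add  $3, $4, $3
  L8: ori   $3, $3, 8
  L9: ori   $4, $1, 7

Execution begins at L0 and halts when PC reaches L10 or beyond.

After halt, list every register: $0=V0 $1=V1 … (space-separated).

[0] sub  $0, $1, $1  →  {$0:0, $1:8, $2:13, $3:5, $4:14}
[1] bne  $0, $1, L10  →  {$0:0, $1:8, $2:13, $3:5, $4:14}  ⟨branch taken⟩
[2] add  $4, $0, $2  →  {$0:0, $1:8, $2:13, $3:5, $4:13}

$0=0 $1=8 $2=13 $3=5 $4=13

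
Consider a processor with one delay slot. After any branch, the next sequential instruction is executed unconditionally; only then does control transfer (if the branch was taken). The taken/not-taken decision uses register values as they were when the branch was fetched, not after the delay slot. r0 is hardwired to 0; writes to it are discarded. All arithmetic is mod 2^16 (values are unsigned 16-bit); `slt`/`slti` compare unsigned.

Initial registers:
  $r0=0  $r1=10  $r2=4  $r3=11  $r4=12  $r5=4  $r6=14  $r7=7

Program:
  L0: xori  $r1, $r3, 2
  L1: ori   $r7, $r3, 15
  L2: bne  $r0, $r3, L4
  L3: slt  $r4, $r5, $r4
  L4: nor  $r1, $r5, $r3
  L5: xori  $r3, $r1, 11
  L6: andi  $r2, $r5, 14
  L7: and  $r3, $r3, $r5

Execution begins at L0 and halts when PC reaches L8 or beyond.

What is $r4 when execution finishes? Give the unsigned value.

1

#0 xori  $r1, $r3, 2 ; 0/9/4/11/12/4/14/7
#1 ori   $r7, $r3, 15 ; 0/9/4/11/12/4/14/15
#2 bne  $r0, $r3, L4 ; 0/9/4/11/12/4/14/15 ; →target
#3 slt  $r4, $r5, $r4 ; 0/9/4/11/1/4/14/15
#4 nor  $r1, $r5, $r3 ; 0/65520/4/11/1/4/14/15
#5 xori  $r3, $r1, 11 ; 0/65520/4/65531/1/4/14/15
#6 andi  $r2, $r5, 14 ; 0/65520/4/65531/1/4/14/15
#7 and  $r3, $r3, $r5 ; 0/65520/4/0/1/4/14/15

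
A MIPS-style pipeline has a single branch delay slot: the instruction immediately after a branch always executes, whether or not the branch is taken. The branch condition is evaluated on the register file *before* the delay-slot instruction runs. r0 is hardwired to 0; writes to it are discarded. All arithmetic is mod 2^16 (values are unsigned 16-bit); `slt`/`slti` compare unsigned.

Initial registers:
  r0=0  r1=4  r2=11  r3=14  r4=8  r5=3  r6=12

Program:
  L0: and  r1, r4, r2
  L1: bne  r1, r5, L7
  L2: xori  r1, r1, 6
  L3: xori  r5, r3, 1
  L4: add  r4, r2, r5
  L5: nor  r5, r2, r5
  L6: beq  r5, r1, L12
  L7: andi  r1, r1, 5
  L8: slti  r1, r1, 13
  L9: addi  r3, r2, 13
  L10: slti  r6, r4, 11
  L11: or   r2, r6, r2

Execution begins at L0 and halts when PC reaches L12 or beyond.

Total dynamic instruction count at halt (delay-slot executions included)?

[0] and  r1, r4, r2  →  {r0:0, r1:8, r2:11, r3:14, r4:8, r5:3, r6:12}
[1] bne  r1, r5, L7  →  {r0:0, r1:8, r2:11, r3:14, r4:8, r5:3, r6:12}  ⟨branch taken⟩
[2] xori  r1, r1, 6  →  {r0:0, r1:14, r2:11, r3:14, r4:8, r5:3, r6:12}
[7] andi  r1, r1, 5  →  {r0:0, r1:4, r2:11, r3:14, r4:8, r5:3, r6:12}
[8] slti  r1, r1, 13  →  {r0:0, r1:1, r2:11, r3:14, r4:8, r5:3, r6:12}
[9] addi  r3, r2, 13  →  {r0:0, r1:1, r2:11, r3:24, r4:8, r5:3, r6:12}
[10] slti  r6, r4, 11  →  {r0:0, r1:1, r2:11, r3:24, r4:8, r5:3, r6:1}
[11] or   r2, r6, r2  →  {r0:0, r1:1, r2:11, r3:24, r4:8, r5:3, r6:1}

8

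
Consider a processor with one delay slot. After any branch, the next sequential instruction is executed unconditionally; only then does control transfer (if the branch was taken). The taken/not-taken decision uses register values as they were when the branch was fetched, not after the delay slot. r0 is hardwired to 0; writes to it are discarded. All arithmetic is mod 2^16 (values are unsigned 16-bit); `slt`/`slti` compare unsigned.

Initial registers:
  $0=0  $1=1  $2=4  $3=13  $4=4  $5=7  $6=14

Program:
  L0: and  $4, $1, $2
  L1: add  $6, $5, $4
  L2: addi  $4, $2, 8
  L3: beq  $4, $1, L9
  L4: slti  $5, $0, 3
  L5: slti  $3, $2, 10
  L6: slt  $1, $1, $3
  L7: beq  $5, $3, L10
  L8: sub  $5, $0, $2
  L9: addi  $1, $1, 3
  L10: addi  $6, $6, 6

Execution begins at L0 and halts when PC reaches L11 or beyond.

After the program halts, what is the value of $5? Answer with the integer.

65532

#0 and  $4, $1, $2 ; 0/1/4/13/0/7/14
#1 add  $6, $5, $4 ; 0/1/4/13/0/7/7
#2 addi  $4, $2, 8 ; 0/1/4/13/12/7/7
#3 beq  $4, $1, L9 ; 0/1/4/13/12/7/7 ; →fallthru
#4 slti  $5, $0, 3 ; 0/1/4/13/12/1/7
#5 slti  $3, $2, 10 ; 0/1/4/1/12/1/7
#6 slt  $1, $1, $3 ; 0/0/4/1/12/1/7
#7 beq  $5, $3, L10 ; 0/0/4/1/12/1/7 ; →target
#8 sub  $5, $0, $2 ; 0/0/4/1/12/65532/7
#10 addi  $6, $6, 6 ; 0/0/4/1/12/65532/13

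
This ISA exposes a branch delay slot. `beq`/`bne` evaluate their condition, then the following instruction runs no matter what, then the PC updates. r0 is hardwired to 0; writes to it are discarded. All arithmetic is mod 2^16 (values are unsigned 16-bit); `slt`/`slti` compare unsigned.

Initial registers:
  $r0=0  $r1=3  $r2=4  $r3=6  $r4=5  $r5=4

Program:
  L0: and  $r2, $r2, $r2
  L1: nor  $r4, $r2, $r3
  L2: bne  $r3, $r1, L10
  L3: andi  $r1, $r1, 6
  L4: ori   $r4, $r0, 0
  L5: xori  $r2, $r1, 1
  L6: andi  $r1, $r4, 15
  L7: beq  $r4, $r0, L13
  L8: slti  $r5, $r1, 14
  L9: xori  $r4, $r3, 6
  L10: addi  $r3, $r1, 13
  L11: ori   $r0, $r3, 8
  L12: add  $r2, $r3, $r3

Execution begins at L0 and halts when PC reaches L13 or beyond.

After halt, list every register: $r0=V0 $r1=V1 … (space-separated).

PC=0  and  $r2, $r2, $r2     | $r0=0 $r1=3 $r2=4 $r3=6 $r4=5 $r5=4
PC=1  nor  $r4, $r2, $r3     | $r0=0 $r1=3 $r2=4 $r3=6 $r4=65529 $r5=4
PC=2  bne  $r3, $r1, L10     | $r0=0 $r1=3 $r2=4 $r3=6 $r4=65529 $r5=4  [TAKEN]
PC=3  andi  $r1, $r1, 6      | $r0=0 $r1=2 $r2=4 $r3=6 $r4=65529 $r5=4
PC=10 addi  $r3, $r1, 13     | $r0=0 $r1=2 $r2=4 $r3=15 $r4=65529 $r5=4
PC=11 ori   $r0, $r3, 8      | $r0=0 $r1=2 $r2=4 $r3=15 $r4=65529 $r5=4
PC=12 add  $r2, $r3, $r3     | $r0=0 $r1=2 $r2=30 $r3=15 $r4=65529 $r5=4

$r0=0 $r1=2 $r2=30 $r3=15 $r4=65529 $r5=4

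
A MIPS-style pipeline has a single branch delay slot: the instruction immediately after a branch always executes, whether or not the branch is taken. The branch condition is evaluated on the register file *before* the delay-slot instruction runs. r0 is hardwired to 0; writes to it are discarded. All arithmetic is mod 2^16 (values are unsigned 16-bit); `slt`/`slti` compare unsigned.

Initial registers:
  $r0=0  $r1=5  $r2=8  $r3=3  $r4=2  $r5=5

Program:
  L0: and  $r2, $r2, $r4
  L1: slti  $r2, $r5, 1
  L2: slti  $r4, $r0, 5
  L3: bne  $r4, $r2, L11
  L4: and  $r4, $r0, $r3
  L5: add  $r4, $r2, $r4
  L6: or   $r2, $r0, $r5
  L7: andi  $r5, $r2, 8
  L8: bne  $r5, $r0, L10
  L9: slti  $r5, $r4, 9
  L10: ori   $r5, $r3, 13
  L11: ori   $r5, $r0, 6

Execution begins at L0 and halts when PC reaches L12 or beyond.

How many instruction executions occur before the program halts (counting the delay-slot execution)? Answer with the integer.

#0 and  $r2, $r2, $r4 ; 0/5/0/3/2/5
#1 slti  $r2, $r5, 1 ; 0/5/0/3/2/5
#2 slti  $r4, $r0, 5 ; 0/5/0/3/1/5
#3 bne  $r4, $r2, L11 ; 0/5/0/3/1/5 ; →target
#4 and  $r4, $r0, $r3 ; 0/5/0/3/0/5
#11 ori   $r5, $r0, 6 ; 0/5/0/3/0/6

6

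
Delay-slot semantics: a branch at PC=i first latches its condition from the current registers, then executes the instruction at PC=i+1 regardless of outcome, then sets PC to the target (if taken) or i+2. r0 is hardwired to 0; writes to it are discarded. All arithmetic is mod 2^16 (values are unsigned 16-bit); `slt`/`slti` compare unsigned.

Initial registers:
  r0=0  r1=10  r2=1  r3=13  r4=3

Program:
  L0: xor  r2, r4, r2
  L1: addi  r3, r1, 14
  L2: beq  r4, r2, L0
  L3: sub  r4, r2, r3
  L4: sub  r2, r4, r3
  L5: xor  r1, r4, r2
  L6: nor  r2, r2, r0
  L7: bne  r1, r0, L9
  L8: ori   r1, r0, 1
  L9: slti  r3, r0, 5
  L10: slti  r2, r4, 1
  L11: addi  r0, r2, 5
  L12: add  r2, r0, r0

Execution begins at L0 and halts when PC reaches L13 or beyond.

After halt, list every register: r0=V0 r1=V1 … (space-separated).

r0=0 r1=1 r2=0 r3=1 r4=65514

#0 xor  r2, r4, r2 ; 0/10/2/13/3
#1 addi  r3, r1, 14 ; 0/10/2/24/3
#2 beq  r4, r2, L0 ; 0/10/2/24/3 ; →fallthru
#3 sub  r4, r2, r3 ; 0/10/2/24/65514
#4 sub  r2, r4, r3 ; 0/10/65490/24/65514
#5 xor  r1, r4, r2 ; 0/56/65490/24/65514
#6 nor  r2, r2, r0 ; 0/56/45/24/65514
#7 bne  r1, r0, L9 ; 0/56/45/24/65514 ; →target
#8 ori   r1, r0, 1 ; 0/1/45/24/65514
#9 slti  r3, r0, 5 ; 0/1/45/1/65514
#10 slti  r2, r4, 1 ; 0/1/0/1/65514
#11 addi  r0, r2, 5 ; 0/1/0/1/65514
#12 add  r2, r0, r0 ; 0/1/0/1/65514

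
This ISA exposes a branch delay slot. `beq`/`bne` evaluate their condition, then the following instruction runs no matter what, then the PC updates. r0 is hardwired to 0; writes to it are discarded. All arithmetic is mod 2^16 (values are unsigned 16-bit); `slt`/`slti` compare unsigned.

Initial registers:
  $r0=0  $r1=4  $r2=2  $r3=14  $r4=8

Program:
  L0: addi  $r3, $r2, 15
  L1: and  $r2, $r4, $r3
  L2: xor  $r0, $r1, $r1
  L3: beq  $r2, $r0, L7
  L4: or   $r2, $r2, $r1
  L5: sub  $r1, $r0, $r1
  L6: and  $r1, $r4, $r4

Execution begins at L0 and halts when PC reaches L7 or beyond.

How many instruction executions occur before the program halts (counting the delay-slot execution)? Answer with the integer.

5

  step pc=0: addi  $r3, $r2, 15  regs=(0,4,2,17,8)
  step pc=1: and  $r2, $r4, $r3  regs=(0,4,0,17,8)
  step pc=2: xor  $r0, $r1, $r1  regs=(0,4,0,17,8)
  step pc=3: beq  $r2, $r0, L7  cond=T  regs=(0,4,0,17,8)
  step pc=4: or   $r2, $r2, $r1  regs=(0,4,4,17,8)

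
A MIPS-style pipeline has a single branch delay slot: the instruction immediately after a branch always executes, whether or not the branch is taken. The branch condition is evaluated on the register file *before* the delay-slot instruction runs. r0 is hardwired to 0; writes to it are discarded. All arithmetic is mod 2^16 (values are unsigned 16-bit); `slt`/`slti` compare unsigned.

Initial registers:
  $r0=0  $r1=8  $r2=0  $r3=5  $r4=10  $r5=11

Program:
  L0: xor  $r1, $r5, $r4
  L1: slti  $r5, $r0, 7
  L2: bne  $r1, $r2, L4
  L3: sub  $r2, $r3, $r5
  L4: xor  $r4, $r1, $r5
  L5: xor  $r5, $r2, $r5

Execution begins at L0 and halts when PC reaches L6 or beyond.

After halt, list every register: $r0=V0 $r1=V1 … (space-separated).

  step pc=0: xor  $r1, $r5, $r4  regs=(0,1,0,5,10,11)
  step pc=1: slti  $r5, $r0, 7  regs=(0,1,0,5,10,1)
  step pc=2: bne  $r1, $r2, L4  cond=T  regs=(0,1,0,5,10,1)
  step pc=3: sub  $r2, $r3, $r5  regs=(0,1,4,5,10,1)
  step pc=4: xor  $r4, $r1, $r5  regs=(0,1,4,5,0,1)
  step pc=5: xor  $r5, $r2, $r5  regs=(0,1,4,5,0,5)

$r0=0 $r1=1 $r2=4 $r3=5 $r4=0 $r5=5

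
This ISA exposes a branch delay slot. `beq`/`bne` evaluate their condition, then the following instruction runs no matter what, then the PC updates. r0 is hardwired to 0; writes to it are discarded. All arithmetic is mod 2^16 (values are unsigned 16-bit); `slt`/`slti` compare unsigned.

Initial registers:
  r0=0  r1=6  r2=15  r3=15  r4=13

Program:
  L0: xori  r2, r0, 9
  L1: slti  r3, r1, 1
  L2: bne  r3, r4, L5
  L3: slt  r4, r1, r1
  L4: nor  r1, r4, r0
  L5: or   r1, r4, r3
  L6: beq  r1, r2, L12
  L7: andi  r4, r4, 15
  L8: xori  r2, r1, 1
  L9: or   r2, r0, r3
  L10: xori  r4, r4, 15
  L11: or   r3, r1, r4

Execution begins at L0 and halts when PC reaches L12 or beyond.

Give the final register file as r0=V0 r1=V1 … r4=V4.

r0=0 r1=0 r2=0 r3=15 r4=15

[0] xori  r2, r0, 9  →  {r0:0, r1:6, r2:9, r3:15, r4:13}
[1] slti  r3, r1, 1  →  {r0:0, r1:6, r2:9, r3:0, r4:13}
[2] bne  r3, r4, L5  →  {r0:0, r1:6, r2:9, r3:0, r4:13}  ⟨branch taken⟩
[3] slt  r4, r1, r1  →  {r0:0, r1:6, r2:9, r3:0, r4:0}
[5] or   r1, r4, r3  →  {r0:0, r1:0, r2:9, r3:0, r4:0}
[6] beq  r1, r2, L12  →  {r0:0, r1:0, r2:9, r3:0, r4:0}  ⟨branch fallthrough⟩
[7] andi  r4, r4, 15  →  {r0:0, r1:0, r2:9, r3:0, r4:0}
[8] xori  r2, r1, 1  →  {r0:0, r1:0, r2:1, r3:0, r4:0}
[9] or   r2, r0, r3  →  {r0:0, r1:0, r2:0, r3:0, r4:0}
[10] xori  r4, r4, 15  →  {r0:0, r1:0, r2:0, r3:0, r4:15}
[11] or   r3, r1, r4  →  {r0:0, r1:0, r2:0, r3:15, r4:15}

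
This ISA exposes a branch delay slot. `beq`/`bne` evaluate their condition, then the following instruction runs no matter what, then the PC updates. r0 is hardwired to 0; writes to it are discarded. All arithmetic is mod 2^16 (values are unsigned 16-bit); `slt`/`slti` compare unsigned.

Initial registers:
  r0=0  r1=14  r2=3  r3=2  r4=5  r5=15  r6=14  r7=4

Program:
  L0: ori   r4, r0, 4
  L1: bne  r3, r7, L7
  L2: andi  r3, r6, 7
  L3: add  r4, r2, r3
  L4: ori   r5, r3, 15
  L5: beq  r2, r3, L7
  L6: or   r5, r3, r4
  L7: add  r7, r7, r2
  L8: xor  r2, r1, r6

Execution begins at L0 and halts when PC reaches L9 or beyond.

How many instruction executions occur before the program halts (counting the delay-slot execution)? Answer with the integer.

PC=0  ori   r4, r0, 4        | r0=0 r1=14 r2=3 r3=2 r4=4 r5=15 r6=14 r7=4
PC=1  bne  r3, r7, L7        | r0=0 r1=14 r2=3 r3=2 r4=4 r5=15 r6=14 r7=4  [TAKEN]
PC=2  andi  r3, r6, 7        | r0=0 r1=14 r2=3 r3=6 r4=4 r5=15 r6=14 r7=4
PC=7  add  r7, r7, r2        | r0=0 r1=14 r2=3 r3=6 r4=4 r5=15 r6=14 r7=7
PC=8  xor  r2, r1, r6        | r0=0 r1=14 r2=0 r3=6 r4=4 r5=15 r6=14 r7=7

5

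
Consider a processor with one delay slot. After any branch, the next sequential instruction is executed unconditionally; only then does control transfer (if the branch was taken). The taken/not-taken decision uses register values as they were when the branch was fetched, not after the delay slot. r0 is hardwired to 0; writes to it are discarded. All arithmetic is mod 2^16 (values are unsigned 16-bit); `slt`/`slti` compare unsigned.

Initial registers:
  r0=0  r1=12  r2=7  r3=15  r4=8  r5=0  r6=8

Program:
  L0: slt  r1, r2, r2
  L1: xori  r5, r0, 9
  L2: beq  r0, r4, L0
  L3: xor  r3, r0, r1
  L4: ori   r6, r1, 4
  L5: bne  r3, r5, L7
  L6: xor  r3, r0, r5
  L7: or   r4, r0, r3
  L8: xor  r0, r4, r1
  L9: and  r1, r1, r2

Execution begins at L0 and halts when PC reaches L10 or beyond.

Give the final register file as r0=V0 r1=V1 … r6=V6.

r0=0 r1=0 r2=7 r3=9 r4=9 r5=9 r6=4

  step pc=0: slt  r1, r2, r2  regs=(0,0,7,15,8,0,8)
  step pc=1: xori  r5, r0, 9  regs=(0,0,7,15,8,9,8)
  step pc=2: beq  r0, r4, L0  cond=F  regs=(0,0,7,15,8,9,8)
  step pc=3: xor  r3, r0, r1  regs=(0,0,7,0,8,9,8)
  step pc=4: ori   r6, r1, 4  regs=(0,0,7,0,8,9,4)
  step pc=5: bne  r3, r5, L7  cond=T  regs=(0,0,7,0,8,9,4)
  step pc=6: xor  r3, r0, r5  regs=(0,0,7,9,8,9,4)
  step pc=7: or   r4, r0, r3  regs=(0,0,7,9,9,9,4)
  step pc=8: xor  r0, r4, r1  regs=(0,0,7,9,9,9,4)
  step pc=9: and  r1, r1, r2  regs=(0,0,7,9,9,9,4)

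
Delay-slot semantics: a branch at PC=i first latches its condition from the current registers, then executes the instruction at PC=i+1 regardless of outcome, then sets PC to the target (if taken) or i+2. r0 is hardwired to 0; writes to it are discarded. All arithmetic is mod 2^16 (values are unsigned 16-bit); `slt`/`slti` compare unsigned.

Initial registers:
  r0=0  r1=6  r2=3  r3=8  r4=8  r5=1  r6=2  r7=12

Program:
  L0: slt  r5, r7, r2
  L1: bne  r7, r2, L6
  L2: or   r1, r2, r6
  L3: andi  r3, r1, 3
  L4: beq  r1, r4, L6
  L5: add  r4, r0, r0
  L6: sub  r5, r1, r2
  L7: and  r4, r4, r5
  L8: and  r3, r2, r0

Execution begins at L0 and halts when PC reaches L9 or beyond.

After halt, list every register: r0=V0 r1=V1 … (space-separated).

r0=0 r1=3 r2=3 r3=0 r4=0 r5=0 r6=2 r7=12

PC=0  slt  r5, r7, r2        | r0=0 r1=6 r2=3 r3=8 r4=8 r5=0 r6=2 r7=12
PC=1  bne  r7, r2, L6        | r0=0 r1=6 r2=3 r3=8 r4=8 r5=0 r6=2 r7=12  [TAKEN]
PC=2  or   r1, r2, r6        | r0=0 r1=3 r2=3 r3=8 r4=8 r5=0 r6=2 r7=12
PC=6  sub  r5, r1, r2        | r0=0 r1=3 r2=3 r3=8 r4=8 r5=0 r6=2 r7=12
PC=7  and  r4, r4, r5        | r0=0 r1=3 r2=3 r3=8 r4=0 r5=0 r6=2 r7=12
PC=8  and  r3, r2, r0        | r0=0 r1=3 r2=3 r3=0 r4=0 r5=0 r6=2 r7=12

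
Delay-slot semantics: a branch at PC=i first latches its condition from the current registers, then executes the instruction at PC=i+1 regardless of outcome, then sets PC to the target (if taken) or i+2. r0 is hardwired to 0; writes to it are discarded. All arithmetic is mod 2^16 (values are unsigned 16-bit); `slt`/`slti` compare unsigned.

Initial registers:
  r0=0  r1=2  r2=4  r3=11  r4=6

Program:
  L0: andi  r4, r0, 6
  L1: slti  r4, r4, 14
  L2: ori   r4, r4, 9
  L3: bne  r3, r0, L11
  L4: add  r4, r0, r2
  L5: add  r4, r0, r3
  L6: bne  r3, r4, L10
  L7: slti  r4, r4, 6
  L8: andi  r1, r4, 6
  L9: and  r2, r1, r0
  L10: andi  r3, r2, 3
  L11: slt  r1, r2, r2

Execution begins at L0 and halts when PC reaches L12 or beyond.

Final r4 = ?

4

  step pc=0: andi  r4, r0, 6  regs=(0,2,4,11,0)
  step pc=1: slti  r4, r4, 14  regs=(0,2,4,11,1)
  step pc=2: ori   r4, r4, 9  regs=(0,2,4,11,9)
  step pc=3: bne  r3, r0, L11  cond=T  regs=(0,2,4,11,9)
  step pc=4: add  r4, r0, r2  regs=(0,2,4,11,4)
  step pc=11: slt  r1, r2, r2  regs=(0,0,4,11,4)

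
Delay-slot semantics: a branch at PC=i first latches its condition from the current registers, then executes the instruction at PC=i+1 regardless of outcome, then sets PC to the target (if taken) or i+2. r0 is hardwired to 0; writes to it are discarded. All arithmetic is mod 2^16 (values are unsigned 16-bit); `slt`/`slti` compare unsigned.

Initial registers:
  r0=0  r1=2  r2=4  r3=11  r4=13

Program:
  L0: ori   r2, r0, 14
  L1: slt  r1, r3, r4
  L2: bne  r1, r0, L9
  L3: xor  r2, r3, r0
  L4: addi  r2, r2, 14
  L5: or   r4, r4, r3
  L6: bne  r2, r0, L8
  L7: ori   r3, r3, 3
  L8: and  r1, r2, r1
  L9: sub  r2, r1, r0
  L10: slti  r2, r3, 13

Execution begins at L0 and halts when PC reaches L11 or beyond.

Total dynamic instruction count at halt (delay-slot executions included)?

#0 ori   r2, r0, 14 ; 0/2/14/11/13
#1 slt  r1, r3, r4 ; 0/1/14/11/13
#2 bne  r1, r0, L9 ; 0/1/14/11/13 ; →target
#3 xor  r2, r3, r0 ; 0/1/11/11/13
#9 sub  r2, r1, r0 ; 0/1/1/11/13
#10 slti  r2, r3, 13 ; 0/1/1/11/13

6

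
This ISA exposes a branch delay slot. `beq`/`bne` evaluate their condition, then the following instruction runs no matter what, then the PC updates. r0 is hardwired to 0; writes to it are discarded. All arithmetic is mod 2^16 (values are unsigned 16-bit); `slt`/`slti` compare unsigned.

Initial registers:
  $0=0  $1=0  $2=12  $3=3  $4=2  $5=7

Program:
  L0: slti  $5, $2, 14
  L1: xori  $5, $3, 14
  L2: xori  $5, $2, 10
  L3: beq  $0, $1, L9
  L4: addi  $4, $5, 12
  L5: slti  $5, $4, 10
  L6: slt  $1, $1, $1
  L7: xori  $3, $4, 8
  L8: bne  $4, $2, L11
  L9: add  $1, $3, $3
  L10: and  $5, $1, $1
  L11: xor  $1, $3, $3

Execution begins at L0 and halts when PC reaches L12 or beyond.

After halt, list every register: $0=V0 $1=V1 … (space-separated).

$0=0 $1=0 $2=12 $3=3 $4=18 $5=6

#0 slti  $5, $2, 14 ; 0/0/12/3/2/1
#1 xori  $5, $3, 14 ; 0/0/12/3/2/13
#2 xori  $5, $2, 10 ; 0/0/12/3/2/6
#3 beq  $0, $1, L9 ; 0/0/12/3/2/6 ; →target
#4 addi  $4, $5, 12 ; 0/0/12/3/18/6
#9 add  $1, $3, $3 ; 0/6/12/3/18/6
#10 and  $5, $1, $1 ; 0/6/12/3/18/6
#11 xor  $1, $3, $3 ; 0/0/12/3/18/6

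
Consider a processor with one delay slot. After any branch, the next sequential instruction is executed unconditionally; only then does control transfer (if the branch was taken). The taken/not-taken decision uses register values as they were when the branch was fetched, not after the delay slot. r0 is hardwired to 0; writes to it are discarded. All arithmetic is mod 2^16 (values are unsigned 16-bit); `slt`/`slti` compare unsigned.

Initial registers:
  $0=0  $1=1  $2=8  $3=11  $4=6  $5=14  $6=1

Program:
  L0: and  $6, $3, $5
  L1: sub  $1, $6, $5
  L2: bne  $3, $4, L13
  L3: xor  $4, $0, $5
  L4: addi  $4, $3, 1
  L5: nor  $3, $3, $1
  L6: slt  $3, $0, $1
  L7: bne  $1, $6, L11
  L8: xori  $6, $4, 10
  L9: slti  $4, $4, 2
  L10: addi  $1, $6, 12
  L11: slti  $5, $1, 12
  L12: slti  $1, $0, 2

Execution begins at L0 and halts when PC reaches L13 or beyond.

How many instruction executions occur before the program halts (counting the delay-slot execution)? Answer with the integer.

PC=0  and  $6, $3, $5        | $0=0 $1=1 $2=8 $3=11 $4=6 $5=14 $6=10
PC=1  sub  $1, $6, $5        | $0=0 $1=65532 $2=8 $3=11 $4=6 $5=14 $6=10
PC=2  bne  $3, $4, L13       | $0=0 $1=65532 $2=8 $3=11 $4=6 $5=14 $6=10  [TAKEN]
PC=3  xor  $4, $0, $5        | $0=0 $1=65532 $2=8 $3=11 $4=14 $5=14 $6=10

4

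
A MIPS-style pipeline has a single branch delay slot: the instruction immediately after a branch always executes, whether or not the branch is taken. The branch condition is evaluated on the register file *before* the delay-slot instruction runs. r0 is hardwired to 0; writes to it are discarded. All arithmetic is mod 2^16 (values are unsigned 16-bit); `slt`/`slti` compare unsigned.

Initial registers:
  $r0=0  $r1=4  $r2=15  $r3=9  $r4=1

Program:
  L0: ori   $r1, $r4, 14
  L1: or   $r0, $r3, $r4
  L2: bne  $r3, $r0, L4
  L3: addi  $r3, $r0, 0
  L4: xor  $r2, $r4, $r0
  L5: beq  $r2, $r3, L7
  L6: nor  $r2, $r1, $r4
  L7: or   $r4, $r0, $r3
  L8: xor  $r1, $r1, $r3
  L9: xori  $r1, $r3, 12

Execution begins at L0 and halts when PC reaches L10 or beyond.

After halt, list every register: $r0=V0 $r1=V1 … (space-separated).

$r0=0 $r1=12 $r2=65520 $r3=0 $r4=0

[0] ori   $r1, $r4, 14  →  {$r0:0, $r1:15, $r2:15, $r3:9, $r4:1}
[1] or   $r0, $r3, $r4  →  {$r0:0, $r1:15, $r2:15, $r3:9, $r4:1}
[2] bne  $r3, $r0, L4  →  {$r0:0, $r1:15, $r2:15, $r3:9, $r4:1}  ⟨branch taken⟩
[3] addi  $r3, $r0, 0  →  {$r0:0, $r1:15, $r2:15, $r3:0, $r4:1}
[4] xor  $r2, $r4, $r0  →  {$r0:0, $r1:15, $r2:1, $r3:0, $r4:1}
[5] beq  $r2, $r3, L7  →  {$r0:0, $r1:15, $r2:1, $r3:0, $r4:1}  ⟨branch fallthrough⟩
[6] nor  $r2, $r1, $r4  →  {$r0:0, $r1:15, $r2:65520, $r3:0, $r4:1}
[7] or   $r4, $r0, $r3  →  {$r0:0, $r1:15, $r2:65520, $r3:0, $r4:0}
[8] xor  $r1, $r1, $r3  →  {$r0:0, $r1:15, $r2:65520, $r3:0, $r4:0}
[9] xori  $r1, $r3, 12  →  {$r0:0, $r1:12, $r2:65520, $r3:0, $r4:0}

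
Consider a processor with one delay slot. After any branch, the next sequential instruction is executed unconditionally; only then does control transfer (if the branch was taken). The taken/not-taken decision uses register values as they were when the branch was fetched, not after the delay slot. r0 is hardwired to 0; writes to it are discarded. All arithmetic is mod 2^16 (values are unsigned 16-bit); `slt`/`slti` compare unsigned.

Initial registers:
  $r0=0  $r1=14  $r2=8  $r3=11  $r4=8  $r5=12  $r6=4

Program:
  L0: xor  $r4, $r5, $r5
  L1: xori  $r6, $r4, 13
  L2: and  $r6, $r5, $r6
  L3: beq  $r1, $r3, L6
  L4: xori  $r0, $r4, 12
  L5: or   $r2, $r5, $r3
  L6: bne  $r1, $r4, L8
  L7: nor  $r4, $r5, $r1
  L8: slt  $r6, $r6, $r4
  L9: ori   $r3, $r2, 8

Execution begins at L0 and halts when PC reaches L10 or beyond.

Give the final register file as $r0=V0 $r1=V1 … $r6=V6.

  step pc=0: xor  $r4, $r5, $r5  regs=(0,14,8,11,0,12,4)
  step pc=1: xori  $r6, $r4, 13  regs=(0,14,8,11,0,12,13)
  step pc=2: and  $r6, $r5, $r6  regs=(0,14,8,11,0,12,12)
  step pc=3: beq  $r1, $r3, L6  cond=F  regs=(0,14,8,11,0,12,12)
  step pc=4: xori  $r0, $r4, 12  regs=(0,14,8,11,0,12,12)
  step pc=5: or   $r2, $r5, $r3  regs=(0,14,15,11,0,12,12)
  step pc=6: bne  $r1, $r4, L8  cond=T  regs=(0,14,15,11,0,12,12)
  step pc=7: nor  $r4, $r5, $r1  regs=(0,14,15,11,65521,12,12)
  step pc=8: slt  $r6, $r6, $r4  regs=(0,14,15,11,65521,12,1)
  step pc=9: ori   $r3, $r2, 8  regs=(0,14,15,15,65521,12,1)

$r0=0 $r1=14 $r2=15 $r3=15 $r4=65521 $r5=12 $r6=1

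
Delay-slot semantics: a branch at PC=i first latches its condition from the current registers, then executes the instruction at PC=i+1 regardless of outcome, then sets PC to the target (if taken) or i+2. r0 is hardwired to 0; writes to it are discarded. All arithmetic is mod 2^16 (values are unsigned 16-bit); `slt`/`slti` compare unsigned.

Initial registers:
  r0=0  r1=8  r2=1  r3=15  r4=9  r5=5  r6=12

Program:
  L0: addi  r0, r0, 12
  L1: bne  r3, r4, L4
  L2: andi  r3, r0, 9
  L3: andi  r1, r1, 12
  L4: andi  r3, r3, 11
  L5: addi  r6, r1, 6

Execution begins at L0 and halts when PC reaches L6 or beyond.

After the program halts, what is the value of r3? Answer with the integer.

[0] addi  r0, r0, 12  →  {r0:0, r1:8, r2:1, r3:15, r4:9, r5:5, r6:12}
[1] bne  r3, r4, L4  →  {r0:0, r1:8, r2:1, r3:15, r4:9, r5:5, r6:12}  ⟨branch taken⟩
[2] andi  r3, r0, 9  →  {r0:0, r1:8, r2:1, r3:0, r4:9, r5:5, r6:12}
[4] andi  r3, r3, 11  →  {r0:0, r1:8, r2:1, r3:0, r4:9, r5:5, r6:12}
[5] addi  r6, r1, 6  →  {r0:0, r1:8, r2:1, r3:0, r4:9, r5:5, r6:14}

0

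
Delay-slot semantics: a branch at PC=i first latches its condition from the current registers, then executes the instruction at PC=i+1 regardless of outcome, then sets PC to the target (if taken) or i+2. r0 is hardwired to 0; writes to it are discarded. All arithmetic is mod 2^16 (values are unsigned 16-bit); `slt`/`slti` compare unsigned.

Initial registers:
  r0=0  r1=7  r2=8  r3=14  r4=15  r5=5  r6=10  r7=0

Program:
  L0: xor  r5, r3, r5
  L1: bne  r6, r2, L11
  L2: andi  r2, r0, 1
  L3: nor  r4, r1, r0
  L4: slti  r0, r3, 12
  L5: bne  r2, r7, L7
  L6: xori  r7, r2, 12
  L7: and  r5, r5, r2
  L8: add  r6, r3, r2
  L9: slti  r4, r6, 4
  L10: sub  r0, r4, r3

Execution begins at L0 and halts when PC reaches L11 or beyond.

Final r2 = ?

0

PC=0  xor  r5, r3, r5        | r0=0 r1=7 r2=8 r3=14 r4=15 r5=11 r6=10 r7=0
PC=1  bne  r6, r2, L11       | r0=0 r1=7 r2=8 r3=14 r4=15 r5=11 r6=10 r7=0  [TAKEN]
PC=2  andi  r2, r0, 1        | r0=0 r1=7 r2=0 r3=14 r4=15 r5=11 r6=10 r7=0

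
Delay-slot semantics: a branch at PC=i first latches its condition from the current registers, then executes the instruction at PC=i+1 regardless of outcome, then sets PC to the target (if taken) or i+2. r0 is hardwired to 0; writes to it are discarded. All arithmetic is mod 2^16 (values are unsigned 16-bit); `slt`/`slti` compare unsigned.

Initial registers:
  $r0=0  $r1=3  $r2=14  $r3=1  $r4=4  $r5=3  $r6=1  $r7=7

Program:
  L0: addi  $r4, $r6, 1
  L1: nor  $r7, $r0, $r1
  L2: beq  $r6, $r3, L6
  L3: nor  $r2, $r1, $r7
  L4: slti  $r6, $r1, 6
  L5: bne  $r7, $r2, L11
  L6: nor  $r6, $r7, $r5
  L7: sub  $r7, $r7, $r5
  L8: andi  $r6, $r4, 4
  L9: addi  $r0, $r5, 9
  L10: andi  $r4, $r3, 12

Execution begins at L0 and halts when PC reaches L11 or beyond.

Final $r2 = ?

  step pc=0: addi  $r4, $r6, 1  regs=(0,3,14,1,2,3,1,7)
  step pc=1: nor  $r7, $r0, $r1  regs=(0,3,14,1,2,3,1,65532)
  step pc=2: beq  $r6, $r3, L6  cond=T  regs=(0,3,14,1,2,3,1,65532)
  step pc=3: nor  $r2, $r1, $r7  regs=(0,3,0,1,2,3,1,65532)
  step pc=6: nor  $r6, $r7, $r5  regs=(0,3,0,1,2,3,0,65532)
  step pc=7: sub  $r7, $r7, $r5  regs=(0,3,0,1,2,3,0,65529)
  step pc=8: andi  $r6, $r4, 4  regs=(0,3,0,1,2,3,0,65529)
  step pc=9: addi  $r0, $r5, 9  regs=(0,3,0,1,2,3,0,65529)
  step pc=10: andi  $r4, $r3, 12  regs=(0,3,0,1,0,3,0,65529)

0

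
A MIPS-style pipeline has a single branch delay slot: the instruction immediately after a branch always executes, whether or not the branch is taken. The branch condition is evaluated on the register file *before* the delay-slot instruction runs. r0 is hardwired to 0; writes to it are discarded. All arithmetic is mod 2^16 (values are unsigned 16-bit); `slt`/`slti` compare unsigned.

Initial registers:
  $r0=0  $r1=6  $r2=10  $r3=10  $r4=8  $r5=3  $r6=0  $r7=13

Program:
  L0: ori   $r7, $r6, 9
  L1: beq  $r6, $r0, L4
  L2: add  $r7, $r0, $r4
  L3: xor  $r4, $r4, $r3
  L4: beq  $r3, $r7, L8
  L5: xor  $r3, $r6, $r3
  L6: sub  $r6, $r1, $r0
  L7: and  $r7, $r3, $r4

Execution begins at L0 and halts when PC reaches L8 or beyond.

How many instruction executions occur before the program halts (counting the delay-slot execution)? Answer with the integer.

7

  step pc=0: ori   $r7, $r6, 9  regs=(0,6,10,10,8,3,0,9)
  step pc=1: beq  $r6, $r0, L4  cond=T  regs=(0,6,10,10,8,3,0,9)
  step pc=2: add  $r7, $r0, $r4  regs=(0,6,10,10,8,3,0,8)
  step pc=4: beq  $r3, $r7, L8  cond=F  regs=(0,6,10,10,8,3,0,8)
  step pc=5: xor  $r3, $r6, $r3  regs=(0,6,10,10,8,3,0,8)
  step pc=6: sub  $r6, $r1, $r0  regs=(0,6,10,10,8,3,6,8)
  step pc=7: and  $r7, $r3, $r4  regs=(0,6,10,10,8,3,6,8)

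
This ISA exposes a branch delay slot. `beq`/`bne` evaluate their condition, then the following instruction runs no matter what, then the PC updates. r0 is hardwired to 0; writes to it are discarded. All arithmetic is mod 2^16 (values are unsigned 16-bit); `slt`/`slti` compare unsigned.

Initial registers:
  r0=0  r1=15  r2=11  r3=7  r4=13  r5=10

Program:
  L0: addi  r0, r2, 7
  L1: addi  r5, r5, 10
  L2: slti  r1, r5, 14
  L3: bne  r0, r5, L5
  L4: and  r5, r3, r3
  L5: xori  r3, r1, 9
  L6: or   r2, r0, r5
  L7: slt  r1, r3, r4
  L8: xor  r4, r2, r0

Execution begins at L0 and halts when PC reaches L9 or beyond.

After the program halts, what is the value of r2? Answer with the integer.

  step pc=0: addi  r0, r2, 7  regs=(0,15,11,7,13,10)
  step pc=1: addi  r5, r5, 10  regs=(0,15,11,7,13,20)
  step pc=2: slti  r1, r5, 14  regs=(0,0,11,7,13,20)
  step pc=3: bne  r0, r5, L5  cond=T  regs=(0,0,11,7,13,20)
  step pc=4: and  r5, r3, r3  regs=(0,0,11,7,13,7)
  step pc=5: xori  r3, r1, 9  regs=(0,0,11,9,13,7)
  step pc=6: or   r2, r0, r5  regs=(0,0,7,9,13,7)
  step pc=7: slt  r1, r3, r4  regs=(0,1,7,9,13,7)
  step pc=8: xor  r4, r2, r0  regs=(0,1,7,9,7,7)

7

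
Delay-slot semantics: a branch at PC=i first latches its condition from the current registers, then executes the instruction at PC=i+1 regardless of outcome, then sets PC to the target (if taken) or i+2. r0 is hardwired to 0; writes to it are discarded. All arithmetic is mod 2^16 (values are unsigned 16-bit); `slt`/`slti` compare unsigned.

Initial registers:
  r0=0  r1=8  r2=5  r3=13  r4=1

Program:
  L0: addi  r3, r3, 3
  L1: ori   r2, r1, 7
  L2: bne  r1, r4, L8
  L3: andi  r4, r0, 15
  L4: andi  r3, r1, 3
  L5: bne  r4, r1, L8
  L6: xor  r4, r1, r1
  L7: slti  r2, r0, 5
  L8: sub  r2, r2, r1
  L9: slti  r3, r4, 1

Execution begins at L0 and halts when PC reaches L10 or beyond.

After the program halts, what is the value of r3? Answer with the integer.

1

PC=0  addi  r3, r3, 3        | r0=0 r1=8 r2=5 r3=16 r4=1
PC=1  ori   r2, r1, 7        | r0=0 r1=8 r2=15 r3=16 r4=1
PC=2  bne  r1, r4, L8        | r0=0 r1=8 r2=15 r3=16 r4=1  [TAKEN]
PC=3  andi  r4, r0, 15       | r0=0 r1=8 r2=15 r3=16 r4=0
PC=8  sub  r2, r2, r1        | r0=0 r1=8 r2=7 r3=16 r4=0
PC=9  slti  r3, r4, 1        | r0=0 r1=8 r2=7 r3=1 r4=0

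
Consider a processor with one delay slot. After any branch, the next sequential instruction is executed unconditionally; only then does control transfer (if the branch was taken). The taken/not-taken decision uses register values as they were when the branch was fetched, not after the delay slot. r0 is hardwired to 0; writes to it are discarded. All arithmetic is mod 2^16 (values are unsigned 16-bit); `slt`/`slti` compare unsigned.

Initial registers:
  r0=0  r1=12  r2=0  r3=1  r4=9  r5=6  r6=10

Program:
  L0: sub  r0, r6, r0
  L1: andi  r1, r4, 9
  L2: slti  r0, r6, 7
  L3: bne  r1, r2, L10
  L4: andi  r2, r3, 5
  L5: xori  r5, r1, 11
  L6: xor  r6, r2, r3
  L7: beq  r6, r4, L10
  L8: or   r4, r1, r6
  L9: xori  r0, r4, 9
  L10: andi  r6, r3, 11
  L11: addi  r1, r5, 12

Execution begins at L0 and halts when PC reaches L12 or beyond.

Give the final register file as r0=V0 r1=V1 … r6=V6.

[0] sub  r0, r6, r0  →  {r0:0, r1:12, r2:0, r3:1, r4:9, r5:6, r6:10}
[1] andi  r1, r4, 9  →  {r0:0, r1:9, r2:0, r3:1, r4:9, r5:6, r6:10}
[2] slti  r0, r6, 7  →  {r0:0, r1:9, r2:0, r3:1, r4:9, r5:6, r6:10}
[3] bne  r1, r2, L10  →  {r0:0, r1:9, r2:0, r3:1, r4:9, r5:6, r6:10}  ⟨branch taken⟩
[4] andi  r2, r3, 5  →  {r0:0, r1:9, r2:1, r3:1, r4:9, r5:6, r6:10}
[10] andi  r6, r3, 11  →  {r0:0, r1:9, r2:1, r3:1, r4:9, r5:6, r6:1}
[11] addi  r1, r5, 12  →  {r0:0, r1:18, r2:1, r3:1, r4:9, r5:6, r6:1}

r0=0 r1=18 r2=1 r3=1 r4=9 r5=6 r6=1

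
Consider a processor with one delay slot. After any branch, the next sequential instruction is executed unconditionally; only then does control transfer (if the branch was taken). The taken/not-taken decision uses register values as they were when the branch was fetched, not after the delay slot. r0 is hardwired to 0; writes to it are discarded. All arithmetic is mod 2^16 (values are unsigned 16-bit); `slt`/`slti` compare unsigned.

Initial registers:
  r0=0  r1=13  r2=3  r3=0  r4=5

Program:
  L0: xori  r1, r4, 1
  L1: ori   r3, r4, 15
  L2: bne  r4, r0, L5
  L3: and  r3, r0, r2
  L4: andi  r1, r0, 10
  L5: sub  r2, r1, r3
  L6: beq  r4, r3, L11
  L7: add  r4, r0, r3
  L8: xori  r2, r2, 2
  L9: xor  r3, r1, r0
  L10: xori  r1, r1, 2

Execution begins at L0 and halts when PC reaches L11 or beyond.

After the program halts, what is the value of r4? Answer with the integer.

0

PC=0  xori  r1, r4, 1        | r0=0 r1=4 r2=3 r3=0 r4=5
PC=1  ori   r3, r4, 15       | r0=0 r1=4 r2=3 r3=15 r4=5
PC=2  bne  r4, r0, L5        | r0=0 r1=4 r2=3 r3=15 r4=5  [TAKEN]
PC=3  and  r3, r0, r2        | r0=0 r1=4 r2=3 r3=0 r4=5
PC=5  sub  r2, r1, r3        | r0=0 r1=4 r2=4 r3=0 r4=5
PC=6  beq  r4, r3, L11       | r0=0 r1=4 r2=4 r3=0 r4=5  [not taken]
PC=7  add  r4, r0, r3        | r0=0 r1=4 r2=4 r3=0 r4=0
PC=8  xori  r2, r2, 2        | r0=0 r1=4 r2=6 r3=0 r4=0
PC=9  xor  r3, r1, r0        | r0=0 r1=4 r2=6 r3=4 r4=0
PC=10 xori  r1, r1, 2        | r0=0 r1=6 r2=6 r3=4 r4=0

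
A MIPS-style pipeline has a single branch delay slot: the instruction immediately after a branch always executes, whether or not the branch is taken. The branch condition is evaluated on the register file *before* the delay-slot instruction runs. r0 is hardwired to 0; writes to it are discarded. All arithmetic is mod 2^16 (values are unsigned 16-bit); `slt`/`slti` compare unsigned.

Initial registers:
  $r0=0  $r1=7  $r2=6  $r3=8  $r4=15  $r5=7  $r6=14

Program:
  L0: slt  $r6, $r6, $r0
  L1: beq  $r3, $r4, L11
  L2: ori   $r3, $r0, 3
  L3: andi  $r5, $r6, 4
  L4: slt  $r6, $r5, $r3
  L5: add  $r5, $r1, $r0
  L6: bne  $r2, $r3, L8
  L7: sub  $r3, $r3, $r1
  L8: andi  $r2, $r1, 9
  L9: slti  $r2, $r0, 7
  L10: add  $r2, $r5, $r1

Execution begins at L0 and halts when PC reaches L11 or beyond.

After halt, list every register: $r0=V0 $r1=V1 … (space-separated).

[0] slt  $r6, $r6, $r0  →  {$r0:0, $r1:7, $r2:6, $r3:8, $r4:15, $r5:7, $r6:0}
[1] beq  $r3, $r4, L11  →  {$r0:0, $r1:7, $r2:6, $r3:8, $r4:15, $r5:7, $r6:0}  ⟨branch fallthrough⟩
[2] ori   $r3, $r0, 3  →  {$r0:0, $r1:7, $r2:6, $r3:3, $r4:15, $r5:7, $r6:0}
[3] andi  $r5, $r6, 4  →  {$r0:0, $r1:7, $r2:6, $r3:3, $r4:15, $r5:0, $r6:0}
[4] slt  $r6, $r5, $r3  →  {$r0:0, $r1:7, $r2:6, $r3:3, $r4:15, $r5:0, $r6:1}
[5] add  $r5, $r1, $r0  →  {$r0:0, $r1:7, $r2:6, $r3:3, $r4:15, $r5:7, $r6:1}
[6] bne  $r2, $r3, L8  →  {$r0:0, $r1:7, $r2:6, $r3:3, $r4:15, $r5:7, $r6:1}  ⟨branch taken⟩
[7] sub  $r3, $r3, $r1  →  {$r0:0, $r1:7, $r2:6, $r3:65532, $r4:15, $r5:7, $r6:1}
[8] andi  $r2, $r1, 9  →  {$r0:0, $r1:7, $r2:1, $r3:65532, $r4:15, $r5:7, $r6:1}
[9] slti  $r2, $r0, 7  →  {$r0:0, $r1:7, $r2:1, $r3:65532, $r4:15, $r5:7, $r6:1}
[10] add  $r2, $r5, $r1  →  {$r0:0, $r1:7, $r2:14, $r3:65532, $r4:15, $r5:7, $r6:1}

$r0=0 $r1=7 $r2=14 $r3=65532 $r4=15 $r5=7 $r6=1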